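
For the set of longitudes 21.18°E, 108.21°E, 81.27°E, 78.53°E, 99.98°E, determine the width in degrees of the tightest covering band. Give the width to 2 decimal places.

Sort the longitudes: +21.18°, +78.53°, +81.27°, +99.98°, +108.21°.
Eastward gaps between consecutive values (wrapping around): 57.35°, 2.74°, 18.71°, 8.23°, 272.97°.
Largest gap = 272.97° ⇒ minimal covering band is its complement: 360° − 272.97° = 87.03°.
Band runs from +21.18° eastward to +108.21°.

87.03°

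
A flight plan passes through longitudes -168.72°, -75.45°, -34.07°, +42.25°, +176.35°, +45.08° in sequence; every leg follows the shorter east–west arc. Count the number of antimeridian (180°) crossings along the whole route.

0

Leg 1: -168.72° → -75.45°, shortest Δλ = 93.27° (east) — does not cross 180°.
Leg 2: -75.45° → -34.07°, shortest Δλ = 41.38° (east) — does not cross 180°.
Leg 3: -34.07° → +42.25°, shortest Δλ = 76.32° (east) — does not cross 180°.
Leg 4: +42.25° → +176.35°, shortest Δλ = 134.1° (east) — does not cross 180°.
Leg 5: +176.35° → +45.08°, shortest Δλ = -131.27° (west) — does not cross 180°.
Total crossings: 0.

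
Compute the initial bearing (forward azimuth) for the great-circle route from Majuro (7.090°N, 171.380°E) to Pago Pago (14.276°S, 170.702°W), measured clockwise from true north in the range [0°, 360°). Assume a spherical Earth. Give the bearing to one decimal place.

Δλ = -170.702 − 171.380 = -342.082°; wrapped into (−180°, 180°]: 17.918°.
θ = atan2( sin Δλ · cos φ₂ , cos φ₁ · sin φ₂ − sin φ₁ · cos φ₂ · cos Δλ )
  = atan2(0.29815, -0.35852) = 140.252° → normalised to [0°, 360°): 140.252°.

140.3°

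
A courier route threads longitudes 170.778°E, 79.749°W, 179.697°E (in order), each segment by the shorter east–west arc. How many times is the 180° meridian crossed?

Leg 1: +170.778° → -79.749°, shortest Δλ = 109.473° (east) — crosses 180°.
Leg 2: -79.749° → +179.697°, shortest Δλ = -100.554° (west) — crosses 180°.
Total crossings: 2.

2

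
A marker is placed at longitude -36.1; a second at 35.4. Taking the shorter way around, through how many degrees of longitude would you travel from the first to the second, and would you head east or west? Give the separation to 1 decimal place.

71.5° east

Raw difference: 35.4 − -36.1 = 71.5°.
Normalise into (−180°, 180°]: 71.5° stays 71.5°.
Positive ⇒ the second point lies to the east; separation 71.5°.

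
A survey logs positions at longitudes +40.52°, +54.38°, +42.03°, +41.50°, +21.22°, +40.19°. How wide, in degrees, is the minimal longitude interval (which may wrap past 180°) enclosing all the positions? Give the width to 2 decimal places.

33.16°

Sort the longitudes: +21.22°, +40.19°, +40.52°, +41.50°, +42.03°, +54.38°.
Eastward gaps between consecutive values (wrapping around): 18.97°, 0.33°, 0.98°, 0.53°, 12.35°, 326.84°.
Largest gap = 326.84° ⇒ minimal covering band is its complement: 360° − 326.84° = 33.16°.
Band runs from +21.22° eastward to +54.38°.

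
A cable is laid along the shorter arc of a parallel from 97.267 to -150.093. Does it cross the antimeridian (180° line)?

Naïve |-150.093 − 97.267| = 247.36° > 180°, so the shorter arc goes the other way round — across 180°.
Signed shortest Δλ = ((-150.093 − 97.267 + 180) mod 360) − 180 = 112.64°.
Going east by 112.64° from +97.267° passes through 180° before reaching -150.093°.

Yes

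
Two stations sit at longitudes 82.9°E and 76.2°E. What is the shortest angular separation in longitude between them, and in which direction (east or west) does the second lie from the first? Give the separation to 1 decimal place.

6.7° west

Raw difference: 76.2 − 82.9 = -6.7°.
Normalise into (−180°, 180°]: -6.7° stays -6.7°.
Negative ⇒ the second point lies to the west; separation 6.7°.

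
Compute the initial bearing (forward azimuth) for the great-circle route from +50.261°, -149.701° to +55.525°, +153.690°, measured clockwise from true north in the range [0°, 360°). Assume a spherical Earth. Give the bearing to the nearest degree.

Δλ = 153.690 − -149.701 = 303.391°; wrapped into (−180°, 180°]: -56.609°.
θ = atan2( sin Δλ · cos φ₂ , cos φ₁ · sin φ₂ − sin φ₁ · cos φ₂ · cos Δλ )
  = atan2(-0.47261, 0.28746) = -58.690° → normalised to [0°, 360°): 301.310°.

301°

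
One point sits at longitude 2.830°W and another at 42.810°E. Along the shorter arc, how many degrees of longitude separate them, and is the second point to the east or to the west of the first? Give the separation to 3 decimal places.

Raw difference: 42.810 − -2.830 = 45.64°.
Normalise into (−180°, 180°]: 45.64° stays 45.64°.
Positive ⇒ the second point lies to the east; separation 45.640°.

45.640° east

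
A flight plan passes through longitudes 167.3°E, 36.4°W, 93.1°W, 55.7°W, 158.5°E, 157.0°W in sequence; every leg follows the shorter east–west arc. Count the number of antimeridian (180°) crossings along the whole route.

3

Leg 1: +167.3° → -36.4°, shortest Δλ = 156.3° (east) — crosses 180°.
Leg 2: -36.4° → -93.1°, shortest Δλ = -56.7° (west) — does not cross 180°.
Leg 3: -93.1° → -55.7°, shortest Δλ = 37.4° (east) — does not cross 180°.
Leg 4: -55.7° → +158.5°, shortest Δλ = -145.8° (west) — crosses 180°.
Leg 5: +158.5° → -157.0°, shortest Δλ = 44.5° (east) — crosses 180°.
Total crossings: 3.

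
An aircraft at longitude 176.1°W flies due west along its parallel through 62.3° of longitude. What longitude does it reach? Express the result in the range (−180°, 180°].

121.6°E

Start at -176.1°; shift −62.3° → -238.4°.
-238.4° lies outside (−180°, 180°]; add 360° → +121.6°.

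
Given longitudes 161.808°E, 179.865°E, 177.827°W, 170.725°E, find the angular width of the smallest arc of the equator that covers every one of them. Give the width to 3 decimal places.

Sort the longitudes: -177.827°, +161.808°, +170.725°, +179.865°.
Eastward gaps between consecutive values (wrapping around): 339.635°, 8.917°, 9.140°, 2.308°.
Largest gap = 339.635° ⇒ minimal covering band is its complement: 360° − 339.635° = 20.365°.
Band runs from +161.808° eastward to -177.827°, crossing the antimeridian.

20.365°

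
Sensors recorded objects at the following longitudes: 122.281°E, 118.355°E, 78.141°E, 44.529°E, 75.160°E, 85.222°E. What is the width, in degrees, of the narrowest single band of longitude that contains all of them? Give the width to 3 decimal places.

77.752°

Sort the longitudes: +44.529°, +75.160°, +78.141°, +85.222°, +118.355°, +122.281°.
Eastward gaps between consecutive values (wrapping around): 30.631°, 2.981°, 7.081°, 33.133°, 3.926°, 282.248°.
Largest gap = 282.248° ⇒ minimal covering band is its complement: 360° − 282.248° = 77.752°.
Band runs from +44.529° eastward to +122.281°.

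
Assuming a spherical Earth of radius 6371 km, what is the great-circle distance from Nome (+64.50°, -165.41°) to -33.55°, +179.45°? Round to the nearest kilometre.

Δλ = 179.45 − -165.41 = 344.86°; wrapped into (−180°, 180°]: -15.14°.
Δφ = -33.55 − 64.50 = -98.05°.
a = sin²(Δφ/2) + cos φ₁ · cos φ₂ · sin²(Δλ/2) = 0.576245.
c = 2·atan2(√a, √(1−a)) = 1.72388 rad → d = 6371·c ≈ 10982.87 km.

10983 km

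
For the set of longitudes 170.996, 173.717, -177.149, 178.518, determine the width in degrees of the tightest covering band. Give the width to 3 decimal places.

11.855°

Sort the longitudes: -177.149°, +170.996°, +173.717°, +178.518°.
Eastward gaps between consecutive values (wrapping around): 348.145°, 2.721°, 4.801°, 4.333°.
Largest gap = 348.145° ⇒ minimal covering band is its complement: 360° − 348.145° = 11.855°.
Band runs from +170.996° eastward to -177.149°, crossing the antimeridian.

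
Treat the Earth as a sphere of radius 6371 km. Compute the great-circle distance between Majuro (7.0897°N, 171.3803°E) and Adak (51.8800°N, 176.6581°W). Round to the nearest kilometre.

Δλ = -176.6581 − 171.3803 = -348.0384°; wrapped into (−180°, 180°]: 11.9616°.
Δφ = 51.8800 − 7.0897 = 44.7903°.
a = sin²(Δφ/2) + cos φ₁ · cos φ₂ · sin²(Δλ/2) = 0.151806.
c = 2·atan2(√a, √(1−a)) = 0.80044 rad → d = 6371·c ≈ 5099.62 km.

5100 km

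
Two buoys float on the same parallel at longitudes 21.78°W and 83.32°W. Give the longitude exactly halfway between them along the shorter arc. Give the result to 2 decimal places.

52.55°W

Signed shortest Δλ from -21.78° to -83.32° is -61.54°.
Midpoint longitude = -21.78° + (-61.54°)/2 = -21.78° − 30.77° = -52.55°.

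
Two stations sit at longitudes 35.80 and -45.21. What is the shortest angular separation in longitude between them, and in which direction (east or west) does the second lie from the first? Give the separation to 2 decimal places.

Raw difference: -45.21 − 35.80 = -81.01°.
Normalise into (−180°, 180°]: -81.01° stays -81.01°.
Negative ⇒ the second point lies to the west; separation 81.01°.

81.01° west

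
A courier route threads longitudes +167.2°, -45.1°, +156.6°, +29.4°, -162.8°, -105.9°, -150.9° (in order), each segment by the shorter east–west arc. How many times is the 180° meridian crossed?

Leg 1: +167.2° → -45.1°, shortest Δλ = 147.7° (east) — crosses 180°.
Leg 2: -45.1° → +156.6°, shortest Δλ = -158.3° (west) — crosses 180°.
Leg 3: +156.6° → +29.4°, shortest Δλ = -127.2° (west) — does not cross 180°.
Leg 4: +29.4° → -162.8°, shortest Δλ = 167.8° (east) — crosses 180°.
Leg 5: -162.8° → -105.9°, shortest Δλ = 56.9° (east) — does not cross 180°.
Leg 6: -105.9° → -150.9°, shortest Δλ = -45.0° (west) — does not cross 180°.
Total crossings: 3.

3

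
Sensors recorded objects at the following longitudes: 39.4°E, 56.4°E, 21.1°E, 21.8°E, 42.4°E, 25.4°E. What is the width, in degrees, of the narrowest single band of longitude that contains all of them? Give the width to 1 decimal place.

35.3°

Sort the longitudes: +21.1°, +21.8°, +25.4°, +39.4°, +42.4°, +56.4°.
Eastward gaps between consecutive values (wrapping around): 0.7°, 3.6°, 14.0°, 3.0°, 14.0°, 324.7°.
Largest gap = 324.7° ⇒ minimal covering band is its complement: 360° − 324.7° = 35.3°.
Band runs from +21.1° eastward to +56.4°.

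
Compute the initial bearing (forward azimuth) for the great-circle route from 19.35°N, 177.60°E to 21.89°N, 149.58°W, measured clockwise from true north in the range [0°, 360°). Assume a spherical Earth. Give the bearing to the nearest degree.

79°

Δλ = -149.58 − 177.60 = -327.18°; wrapped into (−180°, 180°]: 32.82°.
θ = atan2( sin Δλ · cos φ₂ , cos φ₁ · sin φ₂ − sin φ₁ · cos φ₂ · cos Δλ )
  = atan2(0.50292, 0.09339) = 79.480° → normalised to [0°, 360°): 79.480°.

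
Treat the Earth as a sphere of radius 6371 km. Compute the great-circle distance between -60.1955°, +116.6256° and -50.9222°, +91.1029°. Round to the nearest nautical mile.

1020 nmi

Δλ = 91.1029 − 116.6256 = -25.5227°.
Δφ = -50.9222 − -60.1955 = 9.2733°.
a = sin²(Δφ/2) + cos φ₁ · cos φ₂ · sin²(Δλ/2) = 0.021822.
c = 2·atan2(√a, √(1−a)) = 0.29653 rad → d = 6371·c ≈ 1889.21 km ≈ 1020.09 nmi.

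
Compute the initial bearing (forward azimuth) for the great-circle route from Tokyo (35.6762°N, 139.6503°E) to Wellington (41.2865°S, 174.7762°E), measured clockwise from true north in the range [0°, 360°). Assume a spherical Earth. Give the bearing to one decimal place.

154.2°

Δλ = 174.7762 − 139.6503 = 35.1259°.
θ = atan2( sin Δλ · cos φ₂ , cos φ₁ · sin φ₂ − sin φ₁ · cos φ₂ · cos Δλ )
  = atan2(0.43235, -0.89442) = 154.202° → normalised to [0°, 360°): 154.202°.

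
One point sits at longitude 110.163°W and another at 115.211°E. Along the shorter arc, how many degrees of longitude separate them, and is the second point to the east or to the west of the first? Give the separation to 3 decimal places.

Raw difference: 115.211 − -110.163 = 225.374°.
Normalise into (−180°, 180°]: 225.374° − 360° = -134.626°.
Negative ⇒ the second point lies to the west; separation 134.626°.

134.626° west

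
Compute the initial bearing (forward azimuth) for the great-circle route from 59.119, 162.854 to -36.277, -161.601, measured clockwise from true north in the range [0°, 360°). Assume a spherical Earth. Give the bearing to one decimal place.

151.6°

Δλ = -161.601 − 162.854 = -324.455°; wrapped into (−180°, 180°]: 35.545°.
θ = atan2( sin Δλ · cos φ₂ , cos φ₁ · sin φ₂ − sin φ₁ · cos φ₂ · cos Δλ )
  = atan2(0.46866, -0.86664) = 151.597° → normalised to [0°, 360°): 151.597°.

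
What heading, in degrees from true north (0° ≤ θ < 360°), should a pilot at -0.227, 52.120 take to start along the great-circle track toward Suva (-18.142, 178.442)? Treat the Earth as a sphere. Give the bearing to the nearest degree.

112°

Δλ = 178.442 − 52.120 = 126.322°.
θ = atan2( sin Δλ · cos φ₂ , cos φ₁ · sin φ₂ − sin φ₁ · cos φ₂ · cos Δλ )
  = atan2(0.76565, -0.31360) = 112.273° → normalised to [0°, 360°): 112.273°.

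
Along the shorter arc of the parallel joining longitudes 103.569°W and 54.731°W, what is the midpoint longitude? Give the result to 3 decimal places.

79.150°W

Signed shortest Δλ from -103.569° to -54.731° is +48.838°.
Midpoint longitude = -103.569° + (+48.838°)/2 = -103.569° + 24.419° = -79.150°.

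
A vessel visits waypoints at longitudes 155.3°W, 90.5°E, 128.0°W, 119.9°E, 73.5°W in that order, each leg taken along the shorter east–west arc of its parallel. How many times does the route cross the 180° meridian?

Leg 1: -155.3° → +90.5°, shortest Δλ = -114.2° (west) — crosses 180°.
Leg 2: +90.5° → -128.0°, shortest Δλ = 141.5° (east) — crosses 180°.
Leg 3: -128.0° → +119.9°, shortest Δλ = -112.1° (west) — crosses 180°.
Leg 4: +119.9° → -73.5°, shortest Δλ = 166.6° (east) — crosses 180°.
Total crossings: 4.

4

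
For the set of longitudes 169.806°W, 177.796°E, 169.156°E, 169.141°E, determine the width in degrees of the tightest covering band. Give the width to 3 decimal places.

Sort the longitudes: -169.806°, +169.141°, +169.156°, +177.796°.
Eastward gaps between consecutive values (wrapping around): 338.947°, 0.015°, 8.640°, 12.398°.
Largest gap = 338.947° ⇒ minimal covering band is its complement: 360° − 338.947° = 21.053°.
Band runs from +169.141° eastward to -169.806°, crossing the antimeridian.

21.053°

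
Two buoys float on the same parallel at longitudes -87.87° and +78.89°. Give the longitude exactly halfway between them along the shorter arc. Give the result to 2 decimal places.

Signed shortest Δλ from -87.87° to +78.89° is +166.76°.
Midpoint longitude = -87.87° + (+166.76°)/2 = -87.87° + 83.38° = -4.49°.

-4.49°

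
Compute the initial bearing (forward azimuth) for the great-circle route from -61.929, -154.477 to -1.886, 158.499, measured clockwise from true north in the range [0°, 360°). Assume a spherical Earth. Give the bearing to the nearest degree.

309°

Δλ = 158.499 − -154.477 = 312.976°; wrapped into (−180°, 180°]: -47.024°.
θ = atan2( sin Δλ · cos φ₂ , cos φ₁ · sin φ₂ − sin φ₁ · cos φ₂ · cos Δλ )
  = atan2(-0.73124, 0.58569) = -51.307° → normalised to [0°, 360°): 308.693°.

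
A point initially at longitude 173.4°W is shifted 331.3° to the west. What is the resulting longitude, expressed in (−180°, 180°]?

144.7°W

Start at -173.4°; shift −331.3° → -504.7°.
-504.7° lies outside (−180°, 180°]; add 360° → -144.7°.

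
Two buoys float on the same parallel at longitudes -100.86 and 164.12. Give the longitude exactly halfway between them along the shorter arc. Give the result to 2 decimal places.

-148.37°

Signed shortest Δλ from -100.86° to +164.12° is -95.02°.
Midpoint longitude = -100.86° + (-95.02°)/2 = -100.86° − 47.51° = -148.37°.
(The naïve average (-100.86 + +164.12)/2 = 31.63° is on the wrong side of the globe.)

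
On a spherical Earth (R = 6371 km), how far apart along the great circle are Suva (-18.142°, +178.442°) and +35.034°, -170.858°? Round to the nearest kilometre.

6020 km

Δλ = -170.858 − 178.442 = -349.300°; wrapped into (−180°, 180°]: 10.700°.
Δφ = 35.034 − -18.142 = 53.176°.
a = sin²(Δφ/2) + cos φ₁ · cos φ₂ · sin²(Δλ/2) = 0.207085.
c = 2·atan2(√a, √(1−a)) = 0.94489 rad → d = 6371·c ≈ 6019.91 km.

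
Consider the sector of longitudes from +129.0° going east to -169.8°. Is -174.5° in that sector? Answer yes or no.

Yes

Band width going east from +129.0° to -169.8°: ((-169.8 − 129.0) mod 360) = 61.2°.
Offset of -174.5° east of the west edge: ((-174.5 − 129.0) mod 360) = 56.5°.
56.5° ≤ 61.2° ⇒ inside.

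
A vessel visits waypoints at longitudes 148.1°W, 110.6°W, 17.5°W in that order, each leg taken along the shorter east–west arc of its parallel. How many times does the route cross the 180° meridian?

Leg 1: -148.1° → -110.6°, shortest Δλ = 37.5° (east) — does not cross 180°.
Leg 2: -110.6° → -17.5°, shortest Δλ = 93.1° (east) — does not cross 180°.
Total crossings: 0.

0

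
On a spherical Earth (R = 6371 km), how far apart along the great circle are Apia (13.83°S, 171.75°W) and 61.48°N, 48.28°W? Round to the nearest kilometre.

13094 km

Δλ = -48.28 − -171.75 = 123.47°.
Δφ = 61.48 − -13.83 = 75.31°.
a = sin²(Δφ/2) + cos φ₁ · cos φ₂ · sin²(Δλ/2) = 0.732861.
c = 2·atan2(√a, √(1−a)) = 2.05525 rad → d = 6371·c ≈ 13093.98 km.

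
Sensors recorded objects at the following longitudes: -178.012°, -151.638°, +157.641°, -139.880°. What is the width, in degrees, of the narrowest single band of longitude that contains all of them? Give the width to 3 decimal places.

62.479°

Sort the longitudes: -178.012°, -151.638°, -139.880°, +157.641°.
Eastward gaps between consecutive values (wrapping around): 26.374°, 11.758°, 297.521°, 24.347°.
Largest gap = 297.521° ⇒ minimal covering band is its complement: 360° − 297.521° = 62.479°.
Band runs from +157.641° eastward to -139.880°, crossing the antimeridian.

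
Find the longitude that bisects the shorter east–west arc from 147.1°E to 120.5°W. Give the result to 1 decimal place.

166.7°W

Signed shortest Δλ from +147.1° to -120.5° is +92.4°.
Midpoint longitude = +147.1° + (+92.4°)/2 = +147.1° + 46.2° = +193.3°.
Normalise into (−180°, 180°]: -166.7°.
(The naïve average (+147.1 + -120.5)/2 = 13.3° is on the wrong side of the globe.)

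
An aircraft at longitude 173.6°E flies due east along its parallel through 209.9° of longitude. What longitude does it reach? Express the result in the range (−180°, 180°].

Start at +173.6°; shift +209.9° → +383.5°.
+383.5° lies outside (−180°, 180°]; subtract 360° → +23.5°.

23.5°E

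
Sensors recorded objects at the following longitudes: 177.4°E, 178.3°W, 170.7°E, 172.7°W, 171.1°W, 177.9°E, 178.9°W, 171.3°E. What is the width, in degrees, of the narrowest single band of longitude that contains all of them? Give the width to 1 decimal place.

18.2°

Sort the longitudes: -178.9°, -178.3°, -172.7°, -171.1°, +170.7°, +171.3°, +177.4°, +177.9°.
Eastward gaps between consecutive values (wrapping around): 0.6°, 5.6°, 1.6°, 341.8°, 0.6°, 6.1°, 0.5°, 3.2°.
Largest gap = 341.8° ⇒ minimal covering band is its complement: 360° − 341.8° = 18.2°.
Band runs from +170.7° eastward to -171.1°, crossing the antimeridian.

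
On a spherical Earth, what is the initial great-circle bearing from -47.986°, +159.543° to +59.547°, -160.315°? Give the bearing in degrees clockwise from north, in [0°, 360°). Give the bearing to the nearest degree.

Δλ = -160.315 − 159.543 = -319.858°; wrapped into (−180°, 180°]: 40.142°.
θ = atan2( sin Δλ · cos φ₂ , cos φ₁ · sin φ₂ − sin φ₁ · cos φ₂ · cos Δλ )
  = atan2(0.32675, 0.86484) = 20.697° → normalised to [0°, 360°): 20.697°.

21°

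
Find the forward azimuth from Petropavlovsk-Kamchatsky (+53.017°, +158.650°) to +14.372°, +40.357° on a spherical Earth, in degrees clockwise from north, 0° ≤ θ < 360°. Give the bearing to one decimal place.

301.2°

Δλ = 40.357 − 158.650 = -118.293°.
θ = atan2( sin Δλ · cos φ₂ , cos φ₁ · sin φ₂ − sin φ₁ · cos φ₂ · cos Δλ )
  = atan2(-0.85298, 0.51609) = -58.824° → normalised to [0°, 360°): 301.176°.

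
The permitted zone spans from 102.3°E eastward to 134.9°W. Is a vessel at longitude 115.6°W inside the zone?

Band width going east from +102.3° to -134.9°: ((-134.9 − 102.3) mod 360) = 122.8°.
Offset of -115.6° east of the west edge: ((-115.6 − 102.3) mod 360) = 142.1°.
142.1° > 122.8° ⇒ outside.

No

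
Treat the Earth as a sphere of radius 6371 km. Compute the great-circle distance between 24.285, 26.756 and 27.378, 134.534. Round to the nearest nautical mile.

5603 nmi

Δλ = 134.534 − 26.756 = 107.778°.
Δφ = 27.378 − 24.285 = 3.093°.
a = sin²(Δφ/2) + cos φ₁ · cos φ₂ · sin²(Δλ/2) = 0.529005.
c = 2·atan2(√a, √(1−a)) = 1.62884 rad → d = 6371·c ≈ 10377.33 km ≈ 5603.31 nmi.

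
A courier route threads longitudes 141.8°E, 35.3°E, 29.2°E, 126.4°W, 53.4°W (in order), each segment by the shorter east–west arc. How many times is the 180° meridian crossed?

Leg 1: +141.8° → +35.3°, shortest Δλ = -106.5° (west) — does not cross 180°.
Leg 2: +35.3° → +29.2°, shortest Δλ = -6.1° (west) — does not cross 180°.
Leg 3: +29.2° → -126.4°, shortest Δλ = -155.6° (west) — does not cross 180°.
Leg 4: -126.4° → -53.4°, shortest Δλ = 73.0° (east) — does not cross 180°.
Total crossings: 0.

0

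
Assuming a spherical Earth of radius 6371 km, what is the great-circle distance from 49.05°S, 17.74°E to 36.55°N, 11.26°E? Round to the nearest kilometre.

9540 km

Δλ = 11.26 − 17.74 = -6.48°.
Δφ = 36.55 − -49.05 = 85.60°.
a = sin²(Δφ/2) + cos φ₁ · cos φ₂ · sin²(Δλ/2) = 0.463322.
c = 2·atan2(√a, √(1−a)) = 1.49738 rad → d = 6371·c ≈ 9539.78 km.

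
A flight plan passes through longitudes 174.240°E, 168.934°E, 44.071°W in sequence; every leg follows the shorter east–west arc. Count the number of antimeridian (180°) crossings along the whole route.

1

Leg 1: +174.240° → +168.934°, shortest Δλ = -5.306° (west) — does not cross 180°.
Leg 2: +168.934° → -44.071°, shortest Δλ = 146.995° (east) — crosses 180°.
Total crossings: 1.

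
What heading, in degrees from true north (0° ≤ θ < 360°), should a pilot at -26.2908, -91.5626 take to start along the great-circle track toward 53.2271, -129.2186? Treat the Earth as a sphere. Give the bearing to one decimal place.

Δλ = -129.2186 − -91.5626 = -37.6560°.
θ = atan2( sin Δλ · cos φ₂ , cos φ₁ · sin φ₂ − sin φ₁ · cos φ₂ · cos Δλ )
  = atan2(-0.36572, 0.92808) = -21.508° → normalised to [0°, 360°): 338.492°.

338.5°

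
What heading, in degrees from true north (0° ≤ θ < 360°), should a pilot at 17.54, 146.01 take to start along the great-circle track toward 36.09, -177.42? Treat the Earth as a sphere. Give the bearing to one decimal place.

Δλ = -177.42 − 146.01 = -323.43°; wrapped into (−180°, 180°]: 36.57°.
θ = atan2( sin Δλ · cos φ₂ , cos φ₁ · sin φ₂ − sin φ₁ · cos φ₂ · cos Δλ )
  = atan2(0.48147, 0.36608) = 52.753° → normalised to [0°, 360°): 52.753°.

52.8°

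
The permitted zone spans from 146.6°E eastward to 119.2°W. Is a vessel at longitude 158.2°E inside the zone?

Band width going east from +146.6° to -119.2°: ((-119.2 − 146.6) mod 360) = 94.2°.
Offset of +158.2° east of the west edge: ((158.2 − 146.6) mod 360) = 11.6°.
11.6° ≤ 94.2° ⇒ inside.

Yes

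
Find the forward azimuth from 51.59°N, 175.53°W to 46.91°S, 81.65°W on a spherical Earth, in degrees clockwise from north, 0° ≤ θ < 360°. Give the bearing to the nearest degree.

121°

Δλ = -81.65 − -175.53 = 93.88°.
θ = atan2( sin Δλ · cos φ₂ , cos φ₁ · sin φ₂ − sin φ₁ · cos φ₂ · cos Δλ )
  = atan2(0.68158, -0.41749) = 121.489° → normalised to [0°, 360°): 121.489°.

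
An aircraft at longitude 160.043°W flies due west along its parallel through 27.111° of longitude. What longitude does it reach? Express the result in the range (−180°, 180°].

Start at -160.043°; shift −27.111° → -187.154°.
-187.154° lies outside (−180°, 180°]; add 360° → +172.846°.

172.846°E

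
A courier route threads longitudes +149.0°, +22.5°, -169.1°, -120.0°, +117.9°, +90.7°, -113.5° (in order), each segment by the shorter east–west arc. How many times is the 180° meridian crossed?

Leg 1: +149.0° → +22.5°, shortest Δλ = -126.5° (west) — does not cross 180°.
Leg 2: +22.5° → -169.1°, shortest Δλ = 168.4° (east) — crosses 180°.
Leg 3: -169.1° → -120.0°, shortest Δλ = 49.1° (east) — does not cross 180°.
Leg 4: -120.0° → +117.9°, shortest Δλ = -122.1° (west) — crosses 180°.
Leg 5: +117.9° → +90.7°, shortest Δλ = -27.2° (west) — does not cross 180°.
Leg 6: +90.7° → -113.5°, shortest Δλ = 155.8° (east) — crosses 180°.
Total crossings: 3.

3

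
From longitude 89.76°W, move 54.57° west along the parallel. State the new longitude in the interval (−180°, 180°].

Start at -89.76°; shift −54.57° → -144.33°.
-144.33° already lies in (−180°, 180°].

144.33°W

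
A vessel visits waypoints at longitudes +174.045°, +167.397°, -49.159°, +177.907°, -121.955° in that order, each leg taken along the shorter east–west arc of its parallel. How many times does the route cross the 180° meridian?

3

Leg 1: +174.045° → +167.397°, shortest Δλ = -6.648° (west) — does not cross 180°.
Leg 2: +167.397° → -49.159°, shortest Δλ = 143.444° (east) — crosses 180°.
Leg 3: -49.159° → +177.907°, shortest Δλ = -132.934° (west) — crosses 180°.
Leg 4: +177.907° → -121.955°, shortest Δλ = 60.138° (east) — crosses 180°.
Total crossings: 3.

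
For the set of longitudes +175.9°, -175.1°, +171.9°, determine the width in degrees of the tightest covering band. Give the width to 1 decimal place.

Sort the longitudes: -175.1°, +171.9°, +175.9°.
Eastward gaps between consecutive values (wrapping around): 347.0°, 4.0°, 9.0°.
Largest gap = 347.0° ⇒ minimal covering band is its complement: 360° − 347.0° = 13.0°.
Band runs from +171.9° eastward to -175.1°, crossing the antimeridian.

13.0°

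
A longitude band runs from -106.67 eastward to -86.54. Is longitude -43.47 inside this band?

Band width going east from -106.67° to -86.54°: ((-86.54 − -106.67) mod 360) = 20.13°.
Offset of -43.47° east of the west edge: ((-43.47 − -106.67) mod 360) = 63.20°.
63.20° > 20.13° ⇒ outside.

No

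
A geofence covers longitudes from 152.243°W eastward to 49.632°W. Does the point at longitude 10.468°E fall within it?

No

Band width going east from -152.243° to -49.632°: ((-49.632 − -152.243) mod 360) = 102.611°.
Offset of +10.468° east of the west edge: ((10.468 − -152.243) mod 360) = 162.711°.
162.711° > 102.611° ⇒ outside.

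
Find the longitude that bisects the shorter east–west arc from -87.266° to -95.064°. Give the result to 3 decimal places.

-91.165°

Signed shortest Δλ from -87.266° to -95.064° is -7.798°.
Midpoint longitude = -87.266° + (-7.798°)/2 = -87.266° − 3.899° = -91.165°.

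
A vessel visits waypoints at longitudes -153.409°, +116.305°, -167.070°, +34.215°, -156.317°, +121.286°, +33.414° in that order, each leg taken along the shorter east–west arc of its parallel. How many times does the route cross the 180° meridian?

5

Leg 1: -153.409° → +116.305°, shortest Δλ = -90.286° (west) — crosses 180°.
Leg 2: +116.305° → -167.070°, shortest Δλ = 76.625° (east) — crosses 180°.
Leg 3: -167.070° → +34.215°, shortest Δλ = -158.715° (west) — crosses 180°.
Leg 4: +34.215° → -156.317°, shortest Δλ = 169.468° (east) — crosses 180°.
Leg 5: -156.317° → +121.286°, shortest Δλ = -82.397° (west) — crosses 180°.
Leg 6: +121.286° → +33.414°, shortest Δλ = -87.872° (west) — does not cross 180°.
Total crossings: 5.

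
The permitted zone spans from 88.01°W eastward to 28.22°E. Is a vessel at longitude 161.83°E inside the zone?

Band width going east from -88.01° to +28.22°: ((28.22 − -88.01) mod 360) = 116.23°.
Offset of +161.83° east of the west edge: ((161.83 − -88.01) mod 360) = 249.84°.
249.84° > 116.23° ⇒ outside.

No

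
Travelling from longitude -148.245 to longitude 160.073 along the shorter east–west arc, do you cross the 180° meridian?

Yes

Naïve |160.073 − -148.245| = 308.318° > 180°, so the shorter arc goes the other way round — across 180°.
Signed shortest Δλ = ((160.073 − -148.245 + 180) mod 360) − 180 = -51.682°.
Going west by 51.682° from -148.245° passes through 180° before reaching +160.073°.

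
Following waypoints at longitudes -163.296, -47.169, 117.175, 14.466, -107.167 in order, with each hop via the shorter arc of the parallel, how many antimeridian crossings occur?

Leg 1: -163.296° → -47.169°, shortest Δλ = 116.127° (east) — does not cross 180°.
Leg 2: -47.169° → +117.175°, shortest Δλ = 164.344° (east) — does not cross 180°.
Leg 3: +117.175° → +14.466°, shortest Δλ = -102.709° (west) — does not cross 180°.
Leg 4: +14.466° → -107.167°, shortest Δλ = -121.633° (west) — does not cross 180°.
Total crossings: 0.

0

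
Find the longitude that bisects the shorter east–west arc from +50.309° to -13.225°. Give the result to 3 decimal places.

+18.542°

Signed shortest Δλ from +50.309° to -13.225° is -63.534°.
Midpoint longitude = +50.309° + (-63.534°)/2 = +50.309° − 31.767° = +18.542°.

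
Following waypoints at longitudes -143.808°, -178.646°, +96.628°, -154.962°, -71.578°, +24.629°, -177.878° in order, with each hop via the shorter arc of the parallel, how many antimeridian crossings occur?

3

Leg 1: -143.808° → -178.646°, shortest Δλ = -34.838° (west) — does not cross 180°.
Leg 2: -178.646° → +96.628°, shortest Δλ = -84.726° (west) — crosses 180°.
Leg 3: +96.628° → -154.962°, shortest Δλ = 108.41° (east) — crosses 180°.
Leg 4: -154.962° → -71.578°, shortest Δλ = 83.384° (east) — does not cross 180°.
Leg 5: -71.578° → +24.629°, shortest Δλ = 96.207° (east) — does not cross 180°.
Leg 6: +24.629° → -177.878°, shortest Δλ = 157.493° (east) — crosses 180°.
Total crossings: 3.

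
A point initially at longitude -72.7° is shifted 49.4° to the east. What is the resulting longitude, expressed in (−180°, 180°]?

-23.3°

Start at -72.7°; shift +49.4° → -23.3°.
-23.3° already lies in (−180°, 180°].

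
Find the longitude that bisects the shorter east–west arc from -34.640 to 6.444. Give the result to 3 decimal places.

Signed shortest Δλ from -34.640° to +6.444° is +41.084°.
Midpoint longitude = -34.640° + (+41.084°)/2 = -34.640° + 20.542° = -14.098°.

-14.098°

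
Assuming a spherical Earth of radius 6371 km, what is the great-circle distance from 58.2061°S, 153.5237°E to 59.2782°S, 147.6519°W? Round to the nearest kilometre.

Δλ = -147.6519 − 153.5237 = -301.1756°; wrapped into (−180°, 180°]: 58.8244°.
Δφ = -59.2782 − -58.2061 = -1.0721°.
a = sin²(Δφ/2) + cos φ₁ · cos φ₂ · sin²(Δλ/2) = 0.065000.
c = 2·atan2(√a, √(1−a)) = 0.51560 rad → d = 6371·c ≈ 3284.86 km.

3285 km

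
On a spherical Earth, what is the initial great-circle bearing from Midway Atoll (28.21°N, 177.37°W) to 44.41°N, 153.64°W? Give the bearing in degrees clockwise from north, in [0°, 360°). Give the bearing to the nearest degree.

43°

Δλ = -153.64 − -177.37 = 23.73°.
θ = atan2( sin Δλ · cos φ₂ , cos φ₁ · sin φ₂ − sin φ₁ · cos φ₂ · cos Δλ )
  = atan2(0.28747, 0.30754) = 43.068° → normalised to [0°, 360°): 43.068°.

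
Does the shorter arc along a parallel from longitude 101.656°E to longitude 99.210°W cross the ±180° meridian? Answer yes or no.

Naïve |-99.210 − 101.656| = 200.866° > 180°, so the shorter arc goes the other way round — across 180°.
Signed shortest Δλ = ((-99.210 − 101.656 + 180) mod 360) − 180 = 159.134°.
Going east by 159.134° from +101.656° passes through 180° before reaching -99.210°.

Yes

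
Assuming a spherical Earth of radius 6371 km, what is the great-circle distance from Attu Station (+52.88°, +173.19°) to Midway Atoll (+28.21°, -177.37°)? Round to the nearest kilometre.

Δλ = -177.37 − 173.19 = -350.56°; wrapped into (−180°, 180°]: 9.44°.
Δφ = 28.21 − 52.88 = -24.67°.
a = sin²(Δφ/2) + cos φ₁ · cos φ₂ · sin²(Δλ/2) = 0.049237.
c = 2·atan2(√a, √(1−a)) = 0.44752 rad → d = 6371·c ≈ 2851.12 km.

2851 km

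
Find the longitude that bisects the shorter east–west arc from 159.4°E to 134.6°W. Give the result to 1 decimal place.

Signed shortest Δλ from +159.4° to -134.6° is +66.0°.
Midpoint longitude = +159.4° + (+66.0°)/2 = +159.4° + 33.0° = +192.4°.
Normalise into (−180°, 180°]: -167.6°.
(The naïve average (+159.4 + -134.6)/2 = 12.4° is on the wrong side of the globe.)

167.6°W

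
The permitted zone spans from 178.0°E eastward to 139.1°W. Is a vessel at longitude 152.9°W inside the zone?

Yes

Band width going east from +178.0° to -139.1°: ((-139.1 − 178.0) mod 360) = 42.9°.
Offset of -152.9° east of the west edge: ((-152.9 − 178.0) mod 360) = 29.1°.
29.1° ≤ 42.9° ⇒ inside.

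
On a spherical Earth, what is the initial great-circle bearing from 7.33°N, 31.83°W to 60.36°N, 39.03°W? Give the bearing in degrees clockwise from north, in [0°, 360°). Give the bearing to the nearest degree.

Δλ = -39.03 − -31.83 = -7.20°.
θ = atan2( sin Δλ · cos φ₂ , cos φ₁ · sin φ₂ − sin φ₁ · cos φ₂ · cos Δλ )
  = atan2(-0.06198, 0.79945) = -4.433° → normalised to [0°, 360°): 355.567°.

356°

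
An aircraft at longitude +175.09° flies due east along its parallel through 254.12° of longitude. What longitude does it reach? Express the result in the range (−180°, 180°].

Start at +175.09°; shift +254.12° → +429.21°.
+429.21° lies outside (−180°, 180°]; subtract 360° → +69.21°.

+69.21°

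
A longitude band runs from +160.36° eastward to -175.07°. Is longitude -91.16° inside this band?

No

Band width going east from +160.36° to -175.07°: ((-175.07 − 160.36) mod 360) = 24.57°.
Offset of -91.16° east of the west edge: ((-91.16 − 160.36) mod 360) = 108.48°.
108.48° > 24.57° ⇒ outside.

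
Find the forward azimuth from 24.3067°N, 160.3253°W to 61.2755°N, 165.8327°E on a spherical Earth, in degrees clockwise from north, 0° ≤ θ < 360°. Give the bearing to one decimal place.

337.1°

Δλ = 165.8327 − -160.3253 = 326.1580°; wrapped into (−180°, 180°]: -33.8420°.
θ = atan2( sin Δλ · cos φ₂ , cos φ₁ · sin φ₂ − sin φ₁ · cos φ₂ · cos Δλ )
  = atan2(-0.26765, 0.63490) = -22.858° → normalised to [0°, 360°): 337.142°.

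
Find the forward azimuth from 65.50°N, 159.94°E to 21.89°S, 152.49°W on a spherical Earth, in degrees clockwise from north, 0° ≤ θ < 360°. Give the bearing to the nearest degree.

137°

Δλ = -152.49 − 159.94 = -312.43°; wrapped into (−180°, 180°]: 47.57°.
θ = atan2( sin Δλ · cos φ₂ , cos φ₁ · sin φ₂ − sin φ₁ · cos φ₂ · cos Δλ )
  = atan2(0.68489, -0.72428) = 136.602° → normalised to [0°, 360°): 136.602°.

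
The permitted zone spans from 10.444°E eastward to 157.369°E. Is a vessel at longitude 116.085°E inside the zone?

Band width going east from +10.444° to +157.369°: ((157.369 − 10.444) mod 360) = 146.925°.
Offset of +116.085° east of the west edge: ((116.085 − 10.444) mod 360) = 105.641°.
105.641° ≤ 146.925° ⇒ inside.

Yes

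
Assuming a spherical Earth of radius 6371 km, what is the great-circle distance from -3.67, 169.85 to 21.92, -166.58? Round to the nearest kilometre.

3830 km

Δλ = -166.58 − 169.85 = -336.43°; wrapped into (−180°, 180°]: 23.57°.
Δφ = 21.92 − -3.67 = 25.59°.
a = sin²(Δφ/2) + cos φ₁ · cos φ₂ · sin²(Δλ/2) = 0.087665.
c = 2·atan2(√a, √(1−a)) = 0.60118 rad → d = 6371·c ≈ 3830.10 km.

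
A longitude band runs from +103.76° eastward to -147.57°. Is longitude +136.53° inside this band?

Yes

Band width going east from +103.76° to -147.57°: ((-147.57 − 103.76) mod 360) = 108.67°.
Offset of +136.53° east of the west edge: ((136.53 − 103.76) mod 360) = 32.77°.
32.77° ≤ 108.67° ⇒ inside.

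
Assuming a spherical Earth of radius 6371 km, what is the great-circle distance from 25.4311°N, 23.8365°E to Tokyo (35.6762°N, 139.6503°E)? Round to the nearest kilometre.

Δλ = 139.6503 − 23.8365 = 115.8138°.
Δφ = 35.6762 − 25.4311 = 10.2451°.
a = sin²(Δφ/2) + cos φ₁ · cos φ₂ · sin²(Δλ/2) = 0.534504.
c = 2·atan2(√a, √(1−a)) = 1.63986 rad → d = 6371·c ≈ 10447.54 km.

10448 km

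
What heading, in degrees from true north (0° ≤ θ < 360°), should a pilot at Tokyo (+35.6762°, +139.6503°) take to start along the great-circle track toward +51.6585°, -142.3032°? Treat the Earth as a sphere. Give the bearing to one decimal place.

47.2°

Δλ = -142.3032 − 139.6503 = -281.9535°; wrapped into (−180°, 180°]: 78.0465°.
θ = atan2( sin Δλ · cos φ₂ , cos φ₁ · sin φ₂ − sin φ₁ · cos φ₂ · cos Δλ )
  = atan2(0.60690, 0.56220) = 47.190° → normalised to [0°, 360°): 47.190°.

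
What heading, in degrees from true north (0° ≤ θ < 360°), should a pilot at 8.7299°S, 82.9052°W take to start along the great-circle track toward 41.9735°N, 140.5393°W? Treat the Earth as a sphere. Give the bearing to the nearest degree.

Δλ = -140.5393 − -82.9052 = -57.6341°.
θ = atan2( sin Δλ · cos φ₂ , cos φ₁ · sin φ₂ − sin φ₁ · cos φ₂ · cos Δλ )
  = atan2(-0.62796, 0.72144) = -41.037° → normalised to [0°, 360°): 318.963°.

319°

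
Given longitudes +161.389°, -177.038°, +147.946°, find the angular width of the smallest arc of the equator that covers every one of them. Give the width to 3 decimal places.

35.016°

Sort the longitudes: -177.038°, +147.946°, +161.389°.
Eastward gaps between consecutive values (wrapping around): 324.984°, 13.443°, 21.573°.
Largest gap = 324.984° ⇒ minimal covering band is its complement: 360° − 324.984° = 35.016°.
Band runs from +147.946° eastward to -177.038°, crossing the antimeridian.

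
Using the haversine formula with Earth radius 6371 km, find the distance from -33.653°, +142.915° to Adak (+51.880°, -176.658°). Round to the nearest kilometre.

10293 km

Δλ = -176.658 − 142.915 = -319.573°; wrapped into (−180°, 180°]: 40.427°.
Δφ = 51.880 − -33.653 = 85.533°.
a = sin²(Δφ/2) + cos φ₁ · cos φ₂ · sin²(Δλ/2) = 0.522403.
c = 2·atan2(√a, √(1−a)) = 1.61562 rad → d = 6371·c ≈ 10293.10 km.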